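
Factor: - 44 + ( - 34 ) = -78 = - 2^1*3^1*13^1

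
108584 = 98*1108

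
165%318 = 165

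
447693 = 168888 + 278805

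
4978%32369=4978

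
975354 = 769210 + 206144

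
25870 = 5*5174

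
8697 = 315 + 8382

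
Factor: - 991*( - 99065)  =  5^1*991^1 * 19813^1 = 98173415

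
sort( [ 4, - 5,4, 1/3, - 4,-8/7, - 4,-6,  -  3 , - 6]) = [-6,- 6, - 5,-4, - 4, - 3,-8/7, 1/3,  4,4]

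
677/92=7 + 33/92 = 7.36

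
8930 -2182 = 6748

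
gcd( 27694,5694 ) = 2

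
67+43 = 110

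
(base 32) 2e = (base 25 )33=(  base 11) 71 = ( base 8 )116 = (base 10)78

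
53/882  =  53/882 = 0.06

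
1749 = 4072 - 2323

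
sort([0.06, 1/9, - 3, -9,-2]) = [ - 9,-3,  -  2, 0.06, 1/9] 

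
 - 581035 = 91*(  -  6385) 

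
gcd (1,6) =1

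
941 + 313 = 1254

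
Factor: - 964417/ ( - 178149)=3^ ( - 1)*43^( - 1) * 1381^( - 1)*964417^1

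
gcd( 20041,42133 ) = 7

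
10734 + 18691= 29425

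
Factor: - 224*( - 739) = 2^5*7^1 * 739^1 = 165536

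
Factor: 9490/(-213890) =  - 13/293 = - 13^1*293^(-1) 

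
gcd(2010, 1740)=30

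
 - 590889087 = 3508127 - 594397214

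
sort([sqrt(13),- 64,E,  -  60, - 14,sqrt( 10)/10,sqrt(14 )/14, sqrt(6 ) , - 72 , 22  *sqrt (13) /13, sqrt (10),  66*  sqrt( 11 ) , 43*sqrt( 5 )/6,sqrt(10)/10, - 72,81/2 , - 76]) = [ - 76, - 72, - 72, - 64, - 60, - 14,sqrt(14) /14,sqrt (10) /10,sqrt (10) /10,sqrt( 6 ),E,sqrt(10 ),sqrt(13 ), 22 * sqrt(13 )/13,43*sqrt( 5)/6,81/2,  66*sqrt(11)]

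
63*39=2457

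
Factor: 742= 2^1*7^1*53^1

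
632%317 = 315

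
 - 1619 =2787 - 4406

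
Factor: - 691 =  - 691^1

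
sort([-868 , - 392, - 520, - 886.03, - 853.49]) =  [ - 886.03, - 868, - 853.49, - 520,-392]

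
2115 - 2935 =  - 820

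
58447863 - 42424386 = 16023477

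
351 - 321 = 30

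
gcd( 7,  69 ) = 1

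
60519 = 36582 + 23937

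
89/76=89/76  =  1.17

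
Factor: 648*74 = 47952 = 2^4*3^4 *37^1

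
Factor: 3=3^1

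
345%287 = 58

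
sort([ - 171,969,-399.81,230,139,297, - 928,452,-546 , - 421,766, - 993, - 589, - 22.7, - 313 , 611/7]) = [ -993,-928, - 589, - 546, - 421, - 399.81, - 313,  -  171, - 22.7,611/7, 139,230,297, 452,766, 969]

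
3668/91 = 40 +4/13 = 40.31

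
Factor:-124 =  - 2^2 * 31^1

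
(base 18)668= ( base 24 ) 3DK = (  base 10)2060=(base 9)2738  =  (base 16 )80C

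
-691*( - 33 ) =22803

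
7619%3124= 1371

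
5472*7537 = 41242464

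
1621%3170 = 1621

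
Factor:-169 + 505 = 336 = 2^4*3^1*7^1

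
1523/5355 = 1523/5355 = 0.28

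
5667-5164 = 503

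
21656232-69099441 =  -  47443209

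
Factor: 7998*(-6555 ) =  - 52426890 = - 2^1*3^2*5^1 * 19^1*23^1 * 31^1*43^1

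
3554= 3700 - 146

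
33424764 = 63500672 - 30075908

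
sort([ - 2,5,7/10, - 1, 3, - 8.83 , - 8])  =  [-8.83, - 8, - 2,- 1,7/10, 3,5]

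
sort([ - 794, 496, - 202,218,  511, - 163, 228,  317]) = [- 794,-202, - 163,218,228, 317,496,511 ]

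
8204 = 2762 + 5442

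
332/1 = 332 =332.00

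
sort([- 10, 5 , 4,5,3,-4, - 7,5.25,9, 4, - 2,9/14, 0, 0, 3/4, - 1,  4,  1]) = [ - 10, - 7,- 4, - 2, - 1, 0,  0,9/14, 3/4 , 1,  3,4,4,  4,5,5,5.25, 9] 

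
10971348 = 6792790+4178558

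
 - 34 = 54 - 88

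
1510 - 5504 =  - 3994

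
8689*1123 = 9757747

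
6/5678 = 3/2839 = 0.00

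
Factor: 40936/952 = 43^1  =  43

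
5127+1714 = 6841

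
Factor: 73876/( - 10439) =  - 2^2*13^ ( - 1)*23^1 = - 92/13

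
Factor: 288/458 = 2^4*3^2*229^ ( - 1) = 144/229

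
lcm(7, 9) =63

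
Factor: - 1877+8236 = 6359 =6359^1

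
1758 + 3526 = 5284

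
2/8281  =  2/8281 = 0.00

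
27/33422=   27/33422= 0.00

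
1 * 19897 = 19897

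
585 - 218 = 367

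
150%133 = 17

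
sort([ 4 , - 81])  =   [  -  81,4 ]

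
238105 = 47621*5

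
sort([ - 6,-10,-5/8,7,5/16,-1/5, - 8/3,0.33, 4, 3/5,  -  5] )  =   [- 10,  -  6,  -  5, - 8/3,- 5/8, - 1/5,5/16, 0.33 , 3/5,4,  7 ]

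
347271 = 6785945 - 6438674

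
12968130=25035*518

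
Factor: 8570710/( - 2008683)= - 2^1 * 3^(-2) * 5^1*19^1 * 79^1*83^( - 1)*571^1*2689^ ( - 1)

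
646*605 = 390830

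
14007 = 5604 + 8403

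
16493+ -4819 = 11674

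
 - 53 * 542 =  - 28726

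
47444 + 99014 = 146458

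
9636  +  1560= 11196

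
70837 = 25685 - - 45152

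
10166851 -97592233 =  - 87425382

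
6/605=6/605   =  0.01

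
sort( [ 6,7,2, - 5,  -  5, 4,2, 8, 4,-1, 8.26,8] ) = [-5, - 5,-1,2, 2,4, 4, 6, 7 , 8, 8, 8.26]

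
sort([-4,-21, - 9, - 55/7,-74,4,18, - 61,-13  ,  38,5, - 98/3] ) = [  -  74,-61, - 98/3,-21,-13, - 9, - 55/7,-4, 4,5,18, 38 ]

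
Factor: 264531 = 3^1 * 88177^1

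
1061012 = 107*9916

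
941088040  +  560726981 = 1501815021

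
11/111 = 11/111 = 0.10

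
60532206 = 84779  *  714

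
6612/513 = 116/9 = 12.89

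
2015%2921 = 2015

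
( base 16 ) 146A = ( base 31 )5di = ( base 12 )3036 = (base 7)21144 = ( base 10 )5226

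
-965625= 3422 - 969047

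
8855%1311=989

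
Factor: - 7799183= - 7^2*159167^1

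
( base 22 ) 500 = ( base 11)1900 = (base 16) 974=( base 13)1142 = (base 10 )2420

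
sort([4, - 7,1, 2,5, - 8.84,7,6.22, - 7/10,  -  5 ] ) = [ - 8.84, - 7, - 5, - 7/10,1,2,4,5,6.22, 7]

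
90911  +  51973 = 142884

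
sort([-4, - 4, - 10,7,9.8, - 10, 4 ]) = [ -10,-10, - 4,-4, 4, 7, 9.8 ]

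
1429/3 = 1429/3 = 476.33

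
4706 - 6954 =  - 2248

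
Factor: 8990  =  2^1*5^1*29^1*31^1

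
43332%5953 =1661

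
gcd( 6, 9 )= 3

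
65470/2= 32735 = 32735.00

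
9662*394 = 3806828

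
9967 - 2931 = 7036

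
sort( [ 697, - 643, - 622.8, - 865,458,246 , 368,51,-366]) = [ - 865, -643, - 622.8,-366,51,246, 368, 458, 697] 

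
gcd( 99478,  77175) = 1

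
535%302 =233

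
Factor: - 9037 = -7^1*1291^1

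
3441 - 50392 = -46951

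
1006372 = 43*23404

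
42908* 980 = 42049840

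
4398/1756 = 2 + 443/878  =  2.50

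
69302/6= 11550 + 1/3 = 11550.33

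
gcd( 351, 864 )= 27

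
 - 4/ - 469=4/469 =0.01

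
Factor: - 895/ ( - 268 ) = 2^( - 2)*5^1*67^(-1 ) * 179^1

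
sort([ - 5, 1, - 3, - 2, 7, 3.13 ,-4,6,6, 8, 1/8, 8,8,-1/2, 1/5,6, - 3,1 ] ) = [ - 5 , - 4, - 3, - 3, - 2, - 1/2 , 1/8,1/5, 1,1, 3.13,6, 6, 6, 7, 8,  8,8 ] 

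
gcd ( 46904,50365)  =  1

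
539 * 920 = 495880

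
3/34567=3/34567 = 0.00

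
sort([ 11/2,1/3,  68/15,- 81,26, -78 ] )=[ - 81, -78,1/3,68/15, 11/2,26 ]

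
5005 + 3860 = 8865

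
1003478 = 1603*626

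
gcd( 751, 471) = 1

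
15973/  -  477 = -34 + 245/477  =  - 33.49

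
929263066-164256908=765006158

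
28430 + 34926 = 63356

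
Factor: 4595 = 5^1*919^1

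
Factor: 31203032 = 2^3*7^1 *557197^1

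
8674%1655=399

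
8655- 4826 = 3829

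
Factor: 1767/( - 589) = -3= -3^1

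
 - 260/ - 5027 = 260/5027 = 0.05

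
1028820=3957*260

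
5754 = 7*822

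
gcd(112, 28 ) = 28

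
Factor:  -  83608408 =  - 2^3*13^1*803927^1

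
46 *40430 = 1859780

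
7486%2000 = 1486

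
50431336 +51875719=102307055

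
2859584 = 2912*982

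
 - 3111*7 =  -21777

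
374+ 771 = 1145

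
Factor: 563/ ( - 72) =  - 2^( - 3 )*3^(  -  2)* 563^1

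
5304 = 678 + 4626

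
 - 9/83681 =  - 1 + 83672/83681= - 0.00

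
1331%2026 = 1331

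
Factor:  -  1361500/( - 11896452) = 3^(-2 )*5^3 *7^1*47^( - 1 ) * 79^(  -  1)*89^(  -  1)*389^1=340375/2974113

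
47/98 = 47/98 = 0.48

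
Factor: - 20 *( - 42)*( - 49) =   -  41160 = - 2^3*3^1*5^1*7^3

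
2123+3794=5917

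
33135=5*6627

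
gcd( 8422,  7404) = 2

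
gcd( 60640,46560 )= 160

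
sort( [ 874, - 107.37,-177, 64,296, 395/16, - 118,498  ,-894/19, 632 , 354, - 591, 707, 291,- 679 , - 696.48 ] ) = [ - 696.48, - 679, - 591,-177,-118,- 107.37, - 894/19, 395/16, 64, 291, 296,354, 498,632, 707, 874 ]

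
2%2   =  0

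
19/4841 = 19/4841 = 0.00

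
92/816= 23/204 = 0.11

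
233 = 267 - 34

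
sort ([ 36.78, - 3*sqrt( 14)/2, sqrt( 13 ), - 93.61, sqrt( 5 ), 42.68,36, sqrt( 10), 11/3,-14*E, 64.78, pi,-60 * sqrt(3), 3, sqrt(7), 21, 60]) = [ - 60*sqrt( 3 ), - 93.61, - 14*E, - 3*sqrt( 14 )/2,  sqrt( 5), sqrt( 7 ), 3 , pi,sqrt( 10),sqrt(13 ), 11/3, 21,36,36.78, 42.68, 60, 64.78]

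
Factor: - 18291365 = -5^1*1877^1*1949^1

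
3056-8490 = -5434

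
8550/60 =285/2 = 142.50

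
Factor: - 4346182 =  - 2^1*43^1 *97^1*521^1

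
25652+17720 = 43372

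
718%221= 55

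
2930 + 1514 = 4444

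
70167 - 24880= 45287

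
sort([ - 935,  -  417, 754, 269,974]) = [ - 935 , - 417, 269, 754, 974 ]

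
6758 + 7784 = 14542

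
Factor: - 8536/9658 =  -388/439 = -2^2 * 97^1 * 439^( - 1) 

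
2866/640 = 4 + 153/320 = 4.48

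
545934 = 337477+208457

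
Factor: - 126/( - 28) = 2^( - 1)*3^2 = 9/2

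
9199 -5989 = 3210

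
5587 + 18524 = 24111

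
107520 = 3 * 35840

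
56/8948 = 14/2237 = 0.01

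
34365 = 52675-18310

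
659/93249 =659/93249= 0.01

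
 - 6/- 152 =3/76   =  0.04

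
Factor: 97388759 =13^1*983^1*7621^1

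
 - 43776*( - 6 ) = 262656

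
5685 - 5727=  -  42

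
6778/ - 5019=-2 + 3260/5019 = - 1.35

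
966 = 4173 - 3207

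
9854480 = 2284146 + 7570334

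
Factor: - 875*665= - 5^4*7^2*19^1=- 581875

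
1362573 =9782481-8419908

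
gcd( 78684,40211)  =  79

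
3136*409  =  1282624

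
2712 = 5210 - 2498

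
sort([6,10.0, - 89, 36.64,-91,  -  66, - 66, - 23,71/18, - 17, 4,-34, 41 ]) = [ - 91, - 89, - 66, -66, - 34, - 23, - 17,71/18,4,6, 10.0, 36.64,41] 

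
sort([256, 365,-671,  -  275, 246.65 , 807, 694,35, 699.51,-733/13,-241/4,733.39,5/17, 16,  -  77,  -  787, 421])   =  [ - 787, - 671,-275,-77, - 241/4 , - 733/13, 5/17,  16, 35, 246.65, 256,365, 421, 694,699.51,733.39,807] 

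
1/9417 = 1/9417  =  0.00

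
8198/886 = 4099/443=9.25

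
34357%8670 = 8347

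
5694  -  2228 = 3466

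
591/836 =591/836=0.71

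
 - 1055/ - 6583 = 1055/6583= 0.16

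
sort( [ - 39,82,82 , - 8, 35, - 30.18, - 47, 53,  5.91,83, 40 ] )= [ - 47, - 39,  -  30.18, - 8,5.91, 35, 40,  53, 82, 82 , 83 ] 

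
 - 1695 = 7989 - 9684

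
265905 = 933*285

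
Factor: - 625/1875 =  - 1/3 = - 3^ ( - 1)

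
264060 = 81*3260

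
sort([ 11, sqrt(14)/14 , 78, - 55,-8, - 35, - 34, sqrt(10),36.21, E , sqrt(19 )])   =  [ - 55, - 35, - 34, - 8,sqrt(14 )/14,E,  sqrt(10),  sqrt( 19 ), 11, 36.21, 78]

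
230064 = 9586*24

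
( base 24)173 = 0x2eb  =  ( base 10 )747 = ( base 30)or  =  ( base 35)lc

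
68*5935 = 403580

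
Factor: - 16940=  - 2^2*5^1*7^1*11^2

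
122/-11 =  - 122/11 = -11.09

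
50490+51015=101505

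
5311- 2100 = 3211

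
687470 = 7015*98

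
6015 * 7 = 42105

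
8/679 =8/679 = 0.01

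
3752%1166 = 254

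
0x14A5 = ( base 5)132120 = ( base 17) 114F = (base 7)21260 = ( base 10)5285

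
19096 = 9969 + 9127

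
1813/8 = 226  +  5/8 = 226.62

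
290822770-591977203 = -301154433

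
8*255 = 2040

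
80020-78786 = 1234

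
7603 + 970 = 8573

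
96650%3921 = 2546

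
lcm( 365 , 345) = 25185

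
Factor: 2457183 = 3^1 * 819061^1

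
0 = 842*0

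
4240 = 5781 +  - 1541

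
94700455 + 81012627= 175713082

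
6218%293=65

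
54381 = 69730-15349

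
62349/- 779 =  - 81+750/779=-80.04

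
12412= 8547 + 3865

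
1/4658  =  1/4658 = 0.00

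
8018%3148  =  1722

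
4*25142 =100568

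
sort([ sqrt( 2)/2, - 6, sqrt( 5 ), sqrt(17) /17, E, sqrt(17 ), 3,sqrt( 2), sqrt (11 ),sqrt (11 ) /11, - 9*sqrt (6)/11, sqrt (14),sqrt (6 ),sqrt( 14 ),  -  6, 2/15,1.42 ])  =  [ - 6  , - 6, - 9*sqrt( 6)/11,2/15, sqrt (17)/17,sqrt(11 )/11,sqrt(2)/2,sqrt (2 ),1.42,sqrt( 5 ),sqrt ( 6), E,3, sqrt(11) , sqrt (14 ), sqrt (14 ),sqrt (17)]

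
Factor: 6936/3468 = 2^1 = 2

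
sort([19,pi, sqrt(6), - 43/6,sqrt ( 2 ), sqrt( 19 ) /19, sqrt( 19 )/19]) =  [ -43/6, sqrt(19 )/19, sqrt( 19 )/19,sqrt( 2), sqrt(6),pi, 19 ] 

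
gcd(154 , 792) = 22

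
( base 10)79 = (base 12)67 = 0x4f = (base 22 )3d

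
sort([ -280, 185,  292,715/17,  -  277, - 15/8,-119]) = [  -  280 ,-277,-119, -15/8, 715/17 , 185, 292 ]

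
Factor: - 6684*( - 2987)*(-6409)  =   - 2^2* 3^1*13^1 * 17^1*29^2* 103^1*  557^1 = - 127956377172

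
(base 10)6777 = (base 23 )CIF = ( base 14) 2681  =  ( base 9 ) 10260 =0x1a79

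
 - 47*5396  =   - 253612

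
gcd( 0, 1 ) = 1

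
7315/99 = 73+8/9 = 73.89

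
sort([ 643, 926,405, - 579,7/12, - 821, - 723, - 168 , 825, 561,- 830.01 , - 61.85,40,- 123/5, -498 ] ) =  [ - 830.01, - 821,-723,-579, - 498, - 168, - 61.85,-123/5, 7/12, 40, 405,561, 643,825,926 ]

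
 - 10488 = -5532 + -4956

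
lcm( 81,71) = 5751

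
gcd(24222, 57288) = 66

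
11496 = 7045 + 4451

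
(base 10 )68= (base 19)3b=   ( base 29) 2a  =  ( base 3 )2112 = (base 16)44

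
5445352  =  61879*88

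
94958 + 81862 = 176820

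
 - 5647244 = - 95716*59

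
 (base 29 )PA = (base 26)127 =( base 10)735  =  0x2DF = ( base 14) 3A7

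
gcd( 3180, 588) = 12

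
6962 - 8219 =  - 1257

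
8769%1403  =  351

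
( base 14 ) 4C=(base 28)2C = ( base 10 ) 68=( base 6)152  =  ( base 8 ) 104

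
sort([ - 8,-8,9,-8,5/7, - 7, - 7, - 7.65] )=[ - 8, - 8, - 8, - 7.65, - 7, - 7, 5/7,9 ] 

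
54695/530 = 103 + 21/106 = 103.20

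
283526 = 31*9146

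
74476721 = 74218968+257753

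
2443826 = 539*4534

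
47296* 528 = 24972288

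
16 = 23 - 7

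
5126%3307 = 1819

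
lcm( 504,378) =1512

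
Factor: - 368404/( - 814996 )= 92101/203749=7^( - 1)*13^ ( - 1)*31^1*2239^ ( - 1)*2971^1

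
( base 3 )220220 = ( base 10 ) 672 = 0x2A0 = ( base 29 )N5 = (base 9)826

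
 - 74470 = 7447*( - 10)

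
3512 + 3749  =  7261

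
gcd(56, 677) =1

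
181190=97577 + 83613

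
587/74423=587/74423 = 0.01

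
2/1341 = 2/1341 = 0.00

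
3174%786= 30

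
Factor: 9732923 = 9732923^1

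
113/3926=113/3926 = 0.03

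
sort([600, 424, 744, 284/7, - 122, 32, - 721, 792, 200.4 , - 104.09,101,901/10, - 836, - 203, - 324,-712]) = [-836,  -  721, - 712,  -  324,- 203, - 122,-104.09,  32, 284/7, 901/10, 101, 200.4, 424, 600,  744, 792]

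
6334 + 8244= 14578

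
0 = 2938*0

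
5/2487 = 5/2487 = 0.00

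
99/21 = 33/7 =4.71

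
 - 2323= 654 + - 2977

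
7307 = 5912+1395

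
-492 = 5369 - 5861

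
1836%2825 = 1836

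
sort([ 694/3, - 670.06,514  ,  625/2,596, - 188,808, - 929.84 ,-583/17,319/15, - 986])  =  [ - 986,-929.84 , - 670.06, - 188, - 583/17,319/15, 694/3 , 625/2,514 , 596, 808]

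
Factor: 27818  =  2^1*7^1*1987^1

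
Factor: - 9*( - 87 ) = 783 = 3^3*29^1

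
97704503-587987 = 97116516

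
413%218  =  195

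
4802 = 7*686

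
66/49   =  1  +  17/49=1.35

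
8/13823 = 8/13823 = 0.00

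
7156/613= 11 + 413/613 =11.67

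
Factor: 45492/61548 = 17/23 = 17^1*23^( - 1) 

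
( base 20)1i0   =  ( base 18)264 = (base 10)760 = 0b1011111000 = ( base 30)PA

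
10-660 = -650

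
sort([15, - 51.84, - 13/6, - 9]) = [ - 51.84, - 9 , - 13/6, 15 ] 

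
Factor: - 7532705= - 5^1*941^1*1601^1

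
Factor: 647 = 647^1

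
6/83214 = 1/13869 = 0.00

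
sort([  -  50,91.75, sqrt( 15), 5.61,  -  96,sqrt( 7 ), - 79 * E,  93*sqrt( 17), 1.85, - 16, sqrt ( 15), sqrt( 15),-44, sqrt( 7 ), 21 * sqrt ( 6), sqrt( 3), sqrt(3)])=[-79 * E, - 96,- 50,- 44, - 16, sqrt(3), sqrt( 3 ) , 1.85,sqrt (7 ) , sqrt(7), sqrt( 15), sqrt( 15 ),sqrt( 15),5.61, 21*sqrt( 6 ),91.75, 93*sqrt( 17)] 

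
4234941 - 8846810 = - 4611869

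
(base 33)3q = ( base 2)1111101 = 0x7d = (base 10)125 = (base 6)325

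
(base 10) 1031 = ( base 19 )2G5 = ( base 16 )407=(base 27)1B5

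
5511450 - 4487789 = 1023661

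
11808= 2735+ 9073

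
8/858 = 4/429  =  0.01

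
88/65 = 1  +  23/65= 1.35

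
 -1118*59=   -65962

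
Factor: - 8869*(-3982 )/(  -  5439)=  - 2^1*3^(-1)*11^1*37^( - 1 )*  181^2 = - 720742/111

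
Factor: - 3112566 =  - 2^1*3^1 * 518761^1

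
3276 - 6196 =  -2920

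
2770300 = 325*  8524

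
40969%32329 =8640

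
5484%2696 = 92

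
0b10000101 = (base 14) 97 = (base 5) 1013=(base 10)133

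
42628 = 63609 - 20981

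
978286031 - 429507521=548778510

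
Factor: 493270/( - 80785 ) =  - 922/151 = - 2^1 *151^(- 1) * 461^1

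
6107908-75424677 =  -69316769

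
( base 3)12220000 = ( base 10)4293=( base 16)10c5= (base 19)BGI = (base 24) 7al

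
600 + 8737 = 9337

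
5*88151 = 440755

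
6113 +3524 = 9637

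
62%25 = 12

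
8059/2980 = 2 + 2099/2980 = 2.70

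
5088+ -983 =4105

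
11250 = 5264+5986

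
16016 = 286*56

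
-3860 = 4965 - 8825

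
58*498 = 28884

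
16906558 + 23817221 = 40723779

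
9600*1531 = 14697600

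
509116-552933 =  - 43817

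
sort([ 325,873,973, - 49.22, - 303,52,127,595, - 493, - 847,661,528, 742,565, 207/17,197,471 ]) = [-847,- 493, - 303, - 49.22,207/17,52,127,197, 325,471,528, 565,595, 661, 742 , 873,973] 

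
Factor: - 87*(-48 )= 2^4*3^2*29^1 = 4176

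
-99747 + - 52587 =-152334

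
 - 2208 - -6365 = 4157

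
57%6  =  3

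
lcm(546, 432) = 39312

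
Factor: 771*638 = 2^1 * 3^1*11^1*29^1*257^1 = 491898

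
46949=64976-18027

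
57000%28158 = 684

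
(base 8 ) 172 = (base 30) 42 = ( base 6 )322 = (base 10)122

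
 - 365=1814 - 2179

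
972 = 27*36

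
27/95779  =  27/95779 = 0.00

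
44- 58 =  - 14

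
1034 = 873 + 161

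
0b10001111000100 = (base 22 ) ik4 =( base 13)4224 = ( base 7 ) 35460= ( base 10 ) 9156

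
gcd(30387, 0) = 30387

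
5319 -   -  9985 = 15304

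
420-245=175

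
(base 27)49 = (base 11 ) a7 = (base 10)117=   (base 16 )75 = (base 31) 3o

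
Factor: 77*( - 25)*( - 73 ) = 140525 =5^2*7^1*11^1*73^1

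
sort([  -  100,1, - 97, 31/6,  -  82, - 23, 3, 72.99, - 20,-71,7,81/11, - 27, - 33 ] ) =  [ - 100, - 97, - 82, - 71 , - 33,- 27, - 23, - 20,  1,3, 31/6,7 , 81/11,  72.99 ]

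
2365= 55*43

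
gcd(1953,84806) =1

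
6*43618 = 261708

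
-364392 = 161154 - 525546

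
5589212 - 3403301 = 2185911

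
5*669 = 3345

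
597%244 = 109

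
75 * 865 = 64875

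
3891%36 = 3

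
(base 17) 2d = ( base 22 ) 23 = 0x2F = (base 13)38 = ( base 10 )47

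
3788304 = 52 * 72852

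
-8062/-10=4031/5 = 806.20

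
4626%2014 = 598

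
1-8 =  - 7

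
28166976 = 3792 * 7428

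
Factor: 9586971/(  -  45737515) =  - 3^3 *5^(  -  1)*355073^1*9147503^( - 1) 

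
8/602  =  4/301=0.01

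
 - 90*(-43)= 3870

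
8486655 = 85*99843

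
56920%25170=6580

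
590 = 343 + 247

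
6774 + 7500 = 14274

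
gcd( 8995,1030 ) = 5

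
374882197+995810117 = 1370692314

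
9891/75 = 131 + 22/25 = 131.88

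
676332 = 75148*9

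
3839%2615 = 1224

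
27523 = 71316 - 43793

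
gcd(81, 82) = 1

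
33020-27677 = 5343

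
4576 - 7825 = - 3249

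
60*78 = 4680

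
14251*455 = 6484205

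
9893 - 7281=2612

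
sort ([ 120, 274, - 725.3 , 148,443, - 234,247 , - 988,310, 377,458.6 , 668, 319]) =[ - 988 , -725.3,  -  234, 120 , 148,  247,274,310, 319 , 377 , 443,458.6,  668 ] 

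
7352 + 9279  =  16631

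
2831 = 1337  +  1494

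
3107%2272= 835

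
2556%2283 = 273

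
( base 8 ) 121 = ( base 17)4d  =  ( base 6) 213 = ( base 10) 81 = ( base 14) 5b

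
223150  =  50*4463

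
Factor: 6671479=29^1*31^1*41^1*181^1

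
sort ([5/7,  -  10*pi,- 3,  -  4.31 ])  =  [- 10*pi, - 4.31,-3, 5/7] 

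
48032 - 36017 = 12015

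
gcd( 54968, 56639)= 1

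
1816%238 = 150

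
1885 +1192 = 3077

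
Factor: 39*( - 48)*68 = -127296 = -2^6* 3^2  *  13^1*17^1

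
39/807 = 13/269 = 0.05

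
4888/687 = 7 + 79/687 =7.11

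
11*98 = 1078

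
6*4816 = 28896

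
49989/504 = 16663/168 = 99.18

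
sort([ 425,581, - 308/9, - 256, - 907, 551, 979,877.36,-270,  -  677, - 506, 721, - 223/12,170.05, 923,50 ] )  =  [-907,-677, - 506, - 270, - 256, - 308/9, - 223/12  ,  50, 170.05 , 425, 551, 581, 721,  877.36,923,979 ] 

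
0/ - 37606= 0/1 = - 0.00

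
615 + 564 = 1179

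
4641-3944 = 697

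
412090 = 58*7105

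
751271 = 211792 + 539479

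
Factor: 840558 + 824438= 1664996 = 2^2*416249^1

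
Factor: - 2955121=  - 13^1*53^1*4289^1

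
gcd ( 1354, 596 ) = 2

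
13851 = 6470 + 7381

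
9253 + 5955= 15208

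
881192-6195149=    - 5313957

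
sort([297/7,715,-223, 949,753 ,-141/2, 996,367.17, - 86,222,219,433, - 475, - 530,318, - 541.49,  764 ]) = [  -  541.49, - 530, - 475,-223, - 86, - 141/2,297/7, 219,222, 318,367.17, 433, 715, 753,764,949,996]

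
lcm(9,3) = 9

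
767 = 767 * 1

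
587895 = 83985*7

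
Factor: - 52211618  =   - 2^1 * 26105809^1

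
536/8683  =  536/8683 = 0.06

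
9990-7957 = 2033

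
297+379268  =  379565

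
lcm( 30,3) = 30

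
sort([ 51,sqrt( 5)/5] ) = [sqrt(5) /5,  51]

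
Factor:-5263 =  - 19^1*277^1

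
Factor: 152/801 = 2^3*3^( - 2)*19^1*89^( - 1)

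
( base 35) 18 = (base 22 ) 1L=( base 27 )1G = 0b101011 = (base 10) 43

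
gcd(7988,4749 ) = 1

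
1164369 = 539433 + 624936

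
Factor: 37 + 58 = 5^1*19^1 = 95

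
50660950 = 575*88106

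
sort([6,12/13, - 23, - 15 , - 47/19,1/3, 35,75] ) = [ - 23,-15, - 47/19, 1/3 , 12/13,6  ,  35 , 75 ]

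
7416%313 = 217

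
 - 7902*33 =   -  260766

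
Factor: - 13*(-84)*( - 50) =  - 54600 =- 2^3*3^1*5^2 *7^1*13^1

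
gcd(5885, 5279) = 1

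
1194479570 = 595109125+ 599370445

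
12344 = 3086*4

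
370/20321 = 370/20321 = 0.02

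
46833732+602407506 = 649241238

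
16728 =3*5576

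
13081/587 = 13081/587 = 22.28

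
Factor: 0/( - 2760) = 0 = 0^1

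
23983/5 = 4796  +  3/5 = 4796.60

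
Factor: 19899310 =2^1*5^1*79^1*25189^1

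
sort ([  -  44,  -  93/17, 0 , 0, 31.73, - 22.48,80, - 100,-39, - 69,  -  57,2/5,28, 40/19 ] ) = [ - 100, - 69, - 57,- 44,-39,-22.48,  -  93/17,  0,0, 2/5,40/19 , 28,31.73 , 80] 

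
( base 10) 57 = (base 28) 21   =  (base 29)1S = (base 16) 39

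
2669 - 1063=1606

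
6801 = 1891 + 4910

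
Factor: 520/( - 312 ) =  - 5/3 = -  3^( - 1 )*5^1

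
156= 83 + 73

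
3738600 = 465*8040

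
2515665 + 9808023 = 12323688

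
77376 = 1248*62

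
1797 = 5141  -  3344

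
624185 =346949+277236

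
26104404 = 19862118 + 6242286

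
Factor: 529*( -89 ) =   -  47081 = -23^2*89^1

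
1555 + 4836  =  6391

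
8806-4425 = 4381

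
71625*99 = 7090875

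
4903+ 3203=8106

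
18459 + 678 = 19137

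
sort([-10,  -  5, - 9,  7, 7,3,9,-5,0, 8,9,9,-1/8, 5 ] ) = [ - 10, - 9, - 5, - 5, - 1/8, 0, 3 , 5,7,7, 8,9, 9,9]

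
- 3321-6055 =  - 9376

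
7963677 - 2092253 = 5871424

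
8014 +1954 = 9968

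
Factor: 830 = 2^1*5^1*83^1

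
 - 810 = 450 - 1260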